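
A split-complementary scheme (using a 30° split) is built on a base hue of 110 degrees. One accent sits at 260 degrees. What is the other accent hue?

320°

Split-complementary hues sit 30° either side of the complement.
Complement of the base 110°: 110 + 180 = 290°
The given accent 260° is 30° one side of 290°; the other accent sits 30° the other side: 290 + 30 = 320°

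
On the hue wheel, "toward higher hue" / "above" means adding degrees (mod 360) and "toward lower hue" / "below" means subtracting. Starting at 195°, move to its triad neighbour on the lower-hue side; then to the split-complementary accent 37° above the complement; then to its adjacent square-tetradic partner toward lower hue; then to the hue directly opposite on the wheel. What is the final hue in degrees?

195 − 120 = 75°   (triadic ↓)
75 + 217 = 292°   (split-comp 37° ↑)
292 − 90 = 202°   (square ↓)
202 + 180 = 382 → 382 − 360 = 22°   (complement)

22°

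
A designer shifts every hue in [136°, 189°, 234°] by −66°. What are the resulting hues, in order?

70°, 123°, 168°

136 − 66 = 70°
189 − 66 = 123°
234 − 66 = 168°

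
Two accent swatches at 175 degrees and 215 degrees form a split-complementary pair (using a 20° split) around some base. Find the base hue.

The accents sit 20° either side of the complement, so the complement is their short-arc midpoint on the wheel.
Short-arc midpoint of 175° and 215°: 195°.
Base is 180° from the complement: 195 − 180 = 15°

15°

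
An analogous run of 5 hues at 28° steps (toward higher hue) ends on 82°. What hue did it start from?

4 steps of 28° (toward higher hue) give a net shift of +112°.
Start = end − shift: 82 − 112 = -30 → -30 + 360 = 330°

330°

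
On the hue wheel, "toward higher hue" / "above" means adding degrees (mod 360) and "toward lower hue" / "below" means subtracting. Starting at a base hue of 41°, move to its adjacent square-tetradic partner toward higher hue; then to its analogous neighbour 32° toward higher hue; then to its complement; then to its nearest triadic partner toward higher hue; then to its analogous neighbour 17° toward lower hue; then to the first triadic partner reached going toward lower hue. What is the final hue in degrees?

square ↑ +90°: 41 + 90 = 131°
analog 32° ↑ +32°: 131 + 32 = 163°
complement +180°: 163 + 180 = 343°
triadic ↑ +120°: 343 + 120 = 463 → 463 − 360 = 103°
analog 17° ↓ −17°: 103 − 17 = 86°
triadic ↓ −120°: 86 − 120 = -34 → -34 + 360 = 326°

326°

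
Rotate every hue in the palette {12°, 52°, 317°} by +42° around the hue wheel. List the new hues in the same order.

12 + 42 = 54°
52 + 42 = 94°
317 + 42 = 359°

54°, 94°, 359°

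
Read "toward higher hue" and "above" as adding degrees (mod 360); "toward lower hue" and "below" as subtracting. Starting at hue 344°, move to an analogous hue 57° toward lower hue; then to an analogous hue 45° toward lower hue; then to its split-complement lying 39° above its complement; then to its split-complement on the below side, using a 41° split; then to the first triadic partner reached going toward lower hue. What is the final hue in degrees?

120°

analog 57° ↓ −57°: 344 − 57 = 287°
analog 45° ↓ −45°: 287 − 45 = 242°
split-comp 39° ↑ +219°: 242 + 219 = 461 → 461 − 360 = 101°
split-comp 41° ↓ +139°: 101 + 139 = 240°
triadic ↓ −120°: 240 − 120 = 120°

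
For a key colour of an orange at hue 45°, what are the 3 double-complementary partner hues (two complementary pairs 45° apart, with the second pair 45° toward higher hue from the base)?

A rectangular tetradic uses two complementary pairs 45° apart: offsets 0°, 45°, 180°, 225°.
45 + 45 = 90°
45 + 180 = 225°
45 + 225 = 270°

90°, 225°, and 270°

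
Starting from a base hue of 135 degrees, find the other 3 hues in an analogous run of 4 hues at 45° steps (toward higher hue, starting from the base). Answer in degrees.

180°, 225°, 270°

135 + 45 = 180°
135 + 90 = 225°
135 + 135 = 270°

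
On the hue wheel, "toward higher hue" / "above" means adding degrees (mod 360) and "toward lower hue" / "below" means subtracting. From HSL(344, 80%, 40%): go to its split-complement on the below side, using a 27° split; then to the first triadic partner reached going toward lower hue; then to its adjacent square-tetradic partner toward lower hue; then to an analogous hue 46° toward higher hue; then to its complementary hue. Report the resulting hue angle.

153°

split-comp 27° ↓ +153°: 344 + 153 = 497 → 497 − 360 = 137°
triadic ↓ −120°: 137 − 120 = 17°
square ↓ −90°: 17 − 90 = -73 → -73 + 360 = 287°
analog 46° ↑ +46°: 287 + 46 = 333°
complement +180°: 333 + 180 = 513 → 513 − 360 = 153°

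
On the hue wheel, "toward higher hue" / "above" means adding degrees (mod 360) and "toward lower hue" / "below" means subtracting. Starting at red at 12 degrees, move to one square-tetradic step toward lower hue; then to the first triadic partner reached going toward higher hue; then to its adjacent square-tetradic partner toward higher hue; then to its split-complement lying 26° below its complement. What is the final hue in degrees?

286°

−90° (square ↓): 12 − 90 = -78 → -78 + 360 = 282°
+120° (triadic ↑): 282 + 120 = 402 → 402 − 360 = 42°
+90° (square ↑): 42 + 90 = 132°
+154° (split-comp 26° ↓): 132 + 154 = 286°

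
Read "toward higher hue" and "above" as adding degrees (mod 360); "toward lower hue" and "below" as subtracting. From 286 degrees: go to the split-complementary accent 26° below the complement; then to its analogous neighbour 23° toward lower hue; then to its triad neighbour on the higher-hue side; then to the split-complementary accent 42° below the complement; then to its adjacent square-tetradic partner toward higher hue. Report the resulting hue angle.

45°

+154° (split-comp 26° ↓): 286 + 154 = 440 → 440 − 360 = 80°
−23° (analog 23° ↓): 80 − 23 = 57°
+120° (triadic ↑): 57 + 120 = 177°
+138° (split-comp 42° ↓): 177 + 138 = 315°
+90° (square ↑): 315 + 90 = 405 → 405 − 360 = 45°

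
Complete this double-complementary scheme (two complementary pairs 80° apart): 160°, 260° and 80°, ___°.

A rectangular tetradic uses two complementary pairs 80° apart: offsets 0°, 80°, 180°, 260°.
Among {80°, 160°, 260°}, 80° and 260° are a 180° pair.
The remaining hue 160° needs its own complement: 160 + 180 = 340°

340°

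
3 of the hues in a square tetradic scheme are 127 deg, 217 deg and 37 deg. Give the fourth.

A square tetradic scheme places four hues every 90°.
The full set through 37° is {37°, 127°, 217°, 307°}.
Given {37°, 127°, 217°}, the missing hue is 307°.

307°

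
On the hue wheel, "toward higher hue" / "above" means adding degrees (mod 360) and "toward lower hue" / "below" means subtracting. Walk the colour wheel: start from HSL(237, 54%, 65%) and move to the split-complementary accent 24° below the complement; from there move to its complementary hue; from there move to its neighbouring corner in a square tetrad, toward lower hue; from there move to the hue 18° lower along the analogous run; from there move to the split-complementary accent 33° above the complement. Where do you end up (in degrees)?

split-comp 24° ↓ +156°: 237 + 156 = 393 → 393 − 360 = 33°
complement +180°: 33 + 180 = 213°
square ↓ −90°: 213 − 90 = 123°
analog 18° ↓ −18°: 123 − 18 = 105°
split-comp 33° ↑ +213°: 105 + 213 = 318°

318°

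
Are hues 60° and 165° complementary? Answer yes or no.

no

Angular distance: |60 − 165| = 105 = 105°.
Complementary requires 180°.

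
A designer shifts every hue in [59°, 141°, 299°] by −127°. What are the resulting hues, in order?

292°, 14°, 172°

59 − 127 = -68 → -68 + 360 = 292°
141 − 127 = 14°
299 − 127 = 172°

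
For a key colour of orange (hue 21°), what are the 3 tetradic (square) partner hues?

A square tetradic scheme places four hues every 90°.
21 + 90 = 111°
21 + 180 = 201°
21 + 270 = 291°

111°, 201° and 291°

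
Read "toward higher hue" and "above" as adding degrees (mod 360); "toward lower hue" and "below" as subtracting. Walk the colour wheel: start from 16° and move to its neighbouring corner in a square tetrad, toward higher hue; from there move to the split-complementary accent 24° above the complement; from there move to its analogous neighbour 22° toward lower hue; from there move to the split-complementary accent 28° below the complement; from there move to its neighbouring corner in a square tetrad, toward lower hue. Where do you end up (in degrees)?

+90° (square ↑): 16 + 90 = 106°
+204° (split-comp 24° ↑): 106 + 204 = 310°
−22° (analog 22° ↓): 310 − 22 = 288°
+152° (split-comp 28° ↓): 288 + 152 = 440 → 440 − 360 = 80°
−90° (square ↓): 80 − 90 = -10 → -10 + 360 = 350°

350°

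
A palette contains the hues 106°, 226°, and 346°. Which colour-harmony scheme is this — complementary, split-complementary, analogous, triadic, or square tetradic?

triadic

Sort the hues: 106°, 226°, 346°.
Successive gaps around the wheel: 120°, 120°, 120°.
Three hues equally spaced 120° apart form a triad.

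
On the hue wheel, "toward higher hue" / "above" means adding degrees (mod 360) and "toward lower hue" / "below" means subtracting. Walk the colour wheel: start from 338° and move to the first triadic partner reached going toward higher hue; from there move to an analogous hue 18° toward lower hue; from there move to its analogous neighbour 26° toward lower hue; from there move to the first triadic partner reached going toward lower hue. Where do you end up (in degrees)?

294°

triadic ↑ +120°: 338 + 120 = 458 → 458 − 360 = 98°
analog 18° ↓ −18°: 98 − 18 = 80°
analog 26° ↓ −26°: 80 − 26 = 54°
triadic ↓ −120°: 54 − 120 = -66 → -66 + 360 = 294°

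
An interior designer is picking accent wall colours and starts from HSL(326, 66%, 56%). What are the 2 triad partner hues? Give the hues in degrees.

86° and 206°

A triad places three hues 120° apart.
326 + 120 = 446 → 446 − 360 = 86°
326 + 240 = 566 → 566 − 360 = 206°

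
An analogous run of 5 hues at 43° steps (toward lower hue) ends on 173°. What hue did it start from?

345°

4 steps of 43° (toward lower hue) give a net shift of −172°.
Start = end − shift: 173 + 172 = 345°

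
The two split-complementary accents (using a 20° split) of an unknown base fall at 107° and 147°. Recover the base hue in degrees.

The accents sit 20° either side of the complement, so the complement is their short-arc midpoint on the wheel.
Short-arc midpoint of 107° and 147°: 127°.
Base is 180° from the complement: 127 − 180 = -53 → -53 + 360 = 307°

307°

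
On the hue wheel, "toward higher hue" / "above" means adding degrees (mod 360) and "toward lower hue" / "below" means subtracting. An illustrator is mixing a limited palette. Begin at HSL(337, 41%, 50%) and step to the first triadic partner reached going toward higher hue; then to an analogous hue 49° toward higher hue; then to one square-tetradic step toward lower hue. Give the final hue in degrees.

56°

triadic ↑ +120°: 337 + 120 = 457 → 457 − 360 = 97°
analog 49° ↑ +49°: 97 + 49 = 146°
square ↓ −90°: 146 − 90 = 56°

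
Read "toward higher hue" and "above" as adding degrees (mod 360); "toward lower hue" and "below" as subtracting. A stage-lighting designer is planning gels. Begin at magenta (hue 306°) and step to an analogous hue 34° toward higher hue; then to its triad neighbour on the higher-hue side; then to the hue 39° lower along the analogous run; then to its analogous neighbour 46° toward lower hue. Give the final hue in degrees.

15°

+34° (analog 34° ↑): 306 + 34 = 340°
+120° (triadic ↑): 340 + 120 = 460 → 460 − 360 = 100°
−39° (analog 39° ↓): 100 − 39 = 61°
−46° (analog 46° ↓): 61 − 46 = 15°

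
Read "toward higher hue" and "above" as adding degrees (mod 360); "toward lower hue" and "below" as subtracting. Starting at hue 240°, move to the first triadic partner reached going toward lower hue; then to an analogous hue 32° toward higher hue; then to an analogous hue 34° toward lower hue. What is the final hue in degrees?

118°

triadic ↓ −120°: 240 − 120 = 120°
analog 32° ↑ +32°: 120 + 32 = 152°
analog 34° ↓ −34°: 152 − 34 = 118°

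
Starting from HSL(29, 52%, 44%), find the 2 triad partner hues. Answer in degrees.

149° and 269°

29 + 120 = 149°
29 + 240 = 269°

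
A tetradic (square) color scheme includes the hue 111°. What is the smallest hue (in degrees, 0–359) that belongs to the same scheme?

21°

A square tetradic scheme places four hues every 90°.
The full set through 111° is {21°, 111°, 201°, 291°}.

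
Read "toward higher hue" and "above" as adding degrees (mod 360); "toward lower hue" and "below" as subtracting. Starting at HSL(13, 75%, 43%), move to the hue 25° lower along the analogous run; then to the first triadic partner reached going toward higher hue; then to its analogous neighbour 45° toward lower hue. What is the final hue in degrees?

63°

−25° (analog 25° ↓): 13 − 25 = -12 → -12 + 360 = 348°
+120° (triadic ↑): 348 + 120 = 468 → 468 − 360 = 108°
−45° (analog 45° ↓): 108 − 45 = 63°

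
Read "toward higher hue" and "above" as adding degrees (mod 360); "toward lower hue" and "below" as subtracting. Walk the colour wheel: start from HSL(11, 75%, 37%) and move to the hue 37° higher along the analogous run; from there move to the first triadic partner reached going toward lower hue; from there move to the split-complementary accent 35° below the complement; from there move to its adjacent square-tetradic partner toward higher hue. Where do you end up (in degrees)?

163°

analog 37° ↑ +37°: 11 + 37 = 48°
triadic ↓ −120°: 48 − 120 = -72 → -72 + 360 = 288°
split-comp 35° ↓ +145°: 288 + 145 = 433 → 433 − 360 = 73°
square ↑ +90°: 73 + 90 = 163°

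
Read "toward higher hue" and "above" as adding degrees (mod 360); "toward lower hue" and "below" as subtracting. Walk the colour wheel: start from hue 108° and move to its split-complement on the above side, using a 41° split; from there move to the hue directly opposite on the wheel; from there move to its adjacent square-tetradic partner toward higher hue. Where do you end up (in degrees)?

+221° (split-comp 41° ↑): 108 + 221 = 329°
+180° (complement): 329 + 180 = 509 → 509 − 360 = 149°
+90° (square ↑): 149 + 90 = 239°

239°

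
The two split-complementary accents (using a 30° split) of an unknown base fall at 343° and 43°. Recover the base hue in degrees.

The accents sit 30° either side of the complement, so the complement is their short-arc midpoint on the wheel.
Short-arc midpoint of 343° and 43°: 13°.
Base is 180° from the complement: 13 − 180 = -167 → -167 + 360 = 193°

193°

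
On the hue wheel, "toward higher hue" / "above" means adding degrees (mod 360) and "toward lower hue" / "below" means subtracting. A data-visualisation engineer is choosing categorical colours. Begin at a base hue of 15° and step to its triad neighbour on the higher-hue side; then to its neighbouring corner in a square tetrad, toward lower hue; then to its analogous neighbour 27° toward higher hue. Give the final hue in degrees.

+120° (triadic ↑): 15 + 120 = 135°
−90° (square ↓): 135 − 90 = 45°
+27° (analog 27° ↑): 45 + 27 = 72°

72°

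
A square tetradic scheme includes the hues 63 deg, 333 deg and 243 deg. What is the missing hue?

A square tetradic scheme places four hues every 90°.
The full set through 63° is {63°, 153°, 243°, 333°}.
Given {63°, 243°, 333°}, the missing hue is 153°.

153°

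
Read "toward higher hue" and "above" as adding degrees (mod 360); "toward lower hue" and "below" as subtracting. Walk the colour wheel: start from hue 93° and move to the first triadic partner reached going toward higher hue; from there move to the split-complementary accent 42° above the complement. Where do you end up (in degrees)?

75°

+120° (triadic ↑): 93 + 120 = 213°
+222° (split-comp 42° ↑): 213 + 222 = 435 → 435 − 360 = 75°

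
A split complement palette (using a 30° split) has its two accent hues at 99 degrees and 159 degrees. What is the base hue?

The accents sit 30° either side of the complement, so the complement is their short-arc midpoint on the wheel.
Short-arc midpoint of 99° and 159°: 129°.
Base is 180° from the complement: 129 − 180 = -51 → -51 + 360 = 309°

309°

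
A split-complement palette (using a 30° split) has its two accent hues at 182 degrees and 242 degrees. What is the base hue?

The accents sit 30° either side of the complement, so the complement is their short-arc midpoint on the wheel.
Short-arc midpoint of 182° and 242°: 212°.
Base is 180° from the complement: 212 − 180 = 32°

32°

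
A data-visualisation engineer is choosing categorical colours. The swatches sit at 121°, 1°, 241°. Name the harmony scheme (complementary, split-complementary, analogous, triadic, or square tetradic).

Sort the hues: 1°, 121°, 241°.
Successive gaps around the wheel: 120°, 120°, 120°.
Three hues equally spaced 120° apart form a triad.

triadic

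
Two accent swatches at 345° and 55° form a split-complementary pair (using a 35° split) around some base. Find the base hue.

The accents sit 35° either side of the complement, so the complement is their short-arc midpoint on the wheel.
Short-arc midpoint of 345° and 55°: 20°.
Base is 180° from the complement: 20 − 180 = -160 → -160 + 360 = 200°

200°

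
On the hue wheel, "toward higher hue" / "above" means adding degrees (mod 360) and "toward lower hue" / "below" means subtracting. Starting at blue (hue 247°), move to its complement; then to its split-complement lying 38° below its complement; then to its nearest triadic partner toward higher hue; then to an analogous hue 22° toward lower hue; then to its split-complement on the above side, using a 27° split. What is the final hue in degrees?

154°

247 + 180 = 427 → 427 − 360 = 67°   (complement)
67 + 142 = 209°   (split-comp 38° ↓)
209 + 120 = 329°   (triadic ↑)
329 − 22 = 307°   (analog 22° ↓)
307 + 207 = 514 → 514 − 360 = 154°   (split-comp 27° ↑)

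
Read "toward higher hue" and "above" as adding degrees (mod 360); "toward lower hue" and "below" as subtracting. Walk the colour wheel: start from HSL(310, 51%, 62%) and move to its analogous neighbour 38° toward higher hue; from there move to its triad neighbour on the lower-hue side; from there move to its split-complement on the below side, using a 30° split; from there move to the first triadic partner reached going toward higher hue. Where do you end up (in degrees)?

+38° (analog 38° ↑): 310 + 38 = 348°
−120° (triadic ↓): 348 − 120 = 228°
+150° (split-comp 30° ↓): 228 + 150 = 378 → 378 − 360 = 18°
+120° (triadic ↑): 18 + 120 = 138°

138°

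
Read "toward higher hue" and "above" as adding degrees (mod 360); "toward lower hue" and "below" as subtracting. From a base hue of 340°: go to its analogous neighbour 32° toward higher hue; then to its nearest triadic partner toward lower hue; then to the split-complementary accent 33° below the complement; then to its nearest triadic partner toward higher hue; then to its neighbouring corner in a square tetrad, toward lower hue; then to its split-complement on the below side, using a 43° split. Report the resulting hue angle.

+32° (analog 32° ↑): 340 + 32 = 372 → 372 − 360 = 12°
−120° (triadic ↓): 12 − 120 = -108 → -108 + 360 = 252°
+147° (split-comp 33° ↓): 252 + 147 = 399 → 399 − 360 = 39°
+120° (triadic ↑): 39 + 120 = 159°
−90° (square ↓): 159 − 90 = 69°
+137° (split-comp 43° ↓): 69 + 137 = 206°

206°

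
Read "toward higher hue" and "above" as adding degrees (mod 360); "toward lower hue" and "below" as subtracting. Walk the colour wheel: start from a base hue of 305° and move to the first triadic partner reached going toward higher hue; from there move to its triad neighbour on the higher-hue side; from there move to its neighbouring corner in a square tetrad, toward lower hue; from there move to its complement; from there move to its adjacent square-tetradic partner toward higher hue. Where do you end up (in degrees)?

5°

triadic ↑ +120°: 305 + 120 = 425 → 425 − 360 = 65°
triadic ↑ +120°: 65 + 120 = 185°
square ↓ −90°: 185 − 90 = 95°
complement +180°: 95 + 180 = 275°
square ↑ +90°: 275 + 90 = 365 → 365 − 360 = 5°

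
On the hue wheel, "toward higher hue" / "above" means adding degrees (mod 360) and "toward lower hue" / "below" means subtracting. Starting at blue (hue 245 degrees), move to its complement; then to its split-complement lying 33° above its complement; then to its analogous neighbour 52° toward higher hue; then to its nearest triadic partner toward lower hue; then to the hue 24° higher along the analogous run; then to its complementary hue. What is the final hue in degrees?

245 + 180 = 425 → 425 − 360 = 65°   (complement)
65 + 213 = 278°   (split-comp 33° ↑)
278 + 52 = 330°   (analog 52° ↑)
330 − 120 = 210°   (triadic ↓)
210 + 24 = 234°   (analog 24° ↑)
234 + 180 = 414 → 414 − 360 = 54°   (complement)

54°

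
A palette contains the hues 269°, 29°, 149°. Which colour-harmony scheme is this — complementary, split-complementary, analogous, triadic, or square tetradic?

Sort the hues: 29°, 149°, 269°.
Successive gaps around the wheel: 120°, 120°, 120°.
Three hues equally spaced 120° apart form a triad.

triadic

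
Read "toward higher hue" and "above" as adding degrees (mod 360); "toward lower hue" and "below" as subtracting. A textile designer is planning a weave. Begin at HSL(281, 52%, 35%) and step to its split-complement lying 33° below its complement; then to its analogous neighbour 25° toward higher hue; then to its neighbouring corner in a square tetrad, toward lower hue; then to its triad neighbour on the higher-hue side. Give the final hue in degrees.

+147° (split-comp 33° ↓): 281 + 147 = 428 → 428 − 360 = 68°
+25° (analog 25° ↑): 68 + 25 = 93°
−90° (square ↓): 93 − 90 = 3°
+120° (triadic ↑): 3 + 120 = 123°

123°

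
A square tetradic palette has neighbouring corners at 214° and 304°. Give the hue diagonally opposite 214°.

A square tetradic scheme places four hues 90° apart; opposite corners are 180° apart.
214 + 180 = 394 → 394 − 360 = 34°

34°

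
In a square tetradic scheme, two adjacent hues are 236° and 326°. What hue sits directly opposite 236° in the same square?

A square tetradic scheme places four hues 90° apart; opposite corners are 180° apart.
236 + 180 = 416 → 416 − 360 = 56°

56°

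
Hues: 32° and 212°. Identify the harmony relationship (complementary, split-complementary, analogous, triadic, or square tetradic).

Sort the hues: 32°, 212°.
Successive gaps around the wheel: 180°, 180°.
Two hues 180° apart are complementary.

complementary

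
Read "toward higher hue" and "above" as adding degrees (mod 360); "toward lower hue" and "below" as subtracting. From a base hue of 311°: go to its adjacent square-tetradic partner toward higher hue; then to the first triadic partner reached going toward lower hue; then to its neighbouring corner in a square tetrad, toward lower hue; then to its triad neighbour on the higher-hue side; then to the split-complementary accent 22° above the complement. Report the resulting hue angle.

311 + 90 = 401 → 401 − 360 = 41°   (square ↑)
41 − 120 = -79 → -79 + 360 = 281°   (triadic ↓)
281 − 90 = 191°   (square ↓)
191 + 120 = 311°   (triadic ↑)
311 + 202 = 513 → 513 − 360 = 153°   (split-comp 22° ↑)

153°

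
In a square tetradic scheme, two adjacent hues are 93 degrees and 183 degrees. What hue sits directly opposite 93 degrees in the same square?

A square tetradic scheme places four hues 90° apart; opposite corners are 180° apart.
93 + 180 = 273°

273°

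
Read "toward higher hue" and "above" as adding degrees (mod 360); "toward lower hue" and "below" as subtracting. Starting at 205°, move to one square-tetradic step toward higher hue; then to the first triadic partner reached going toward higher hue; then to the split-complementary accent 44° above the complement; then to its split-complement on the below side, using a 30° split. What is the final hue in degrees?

+90° (square ↑): 205 + 90 = 295°
+120° (triadic ↑): 295 + 120 = 415 → 415 − 360 = 55°
+224° (split-comp 44° ↑): 55 + 224 = 279°
+150° (split-comp 30° ↓): 279 + 150 = 429 → 429 − 360 = 69°

69°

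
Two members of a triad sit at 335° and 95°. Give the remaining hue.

215°

A triad spaces three hues 120° apart.
The full set is {95°, 215°, 335°}.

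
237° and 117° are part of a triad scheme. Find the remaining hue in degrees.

357°

A triad places three hues 120° apart.
The full set through 117° is {117°, 237°, 357°}.
Given {117°, 237°}, the missing hue is 357°.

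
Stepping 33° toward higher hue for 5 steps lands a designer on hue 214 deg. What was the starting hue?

49°

5 steps of 33° (toward higher hue) give a net shift of +165°.
Start = end − shift: 214 − 165 = 49°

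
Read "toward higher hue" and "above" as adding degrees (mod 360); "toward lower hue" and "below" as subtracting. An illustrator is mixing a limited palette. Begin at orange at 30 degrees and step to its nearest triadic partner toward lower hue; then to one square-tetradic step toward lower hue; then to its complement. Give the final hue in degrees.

−120° (triadic ↓): 30 − 120 = -90 → -90 + 360 = 270°
−90° (square ↓): 270 − 90 = 180°
+180° (complement): 180 + 180 = 360 → 360 − 360 = 0°

0°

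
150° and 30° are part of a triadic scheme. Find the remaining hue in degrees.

A triad places three hues 120° apart.
The full set through 30° is {30°, 150°, 270°}.
Given {30°, 150°}, the missing hue is 270°.

270°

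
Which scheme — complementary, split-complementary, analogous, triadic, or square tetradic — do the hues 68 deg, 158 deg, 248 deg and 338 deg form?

Sort the hues: 68°, 158°, 248°, 338°.
Successive gaps around the wheel: 90°, 90°, 90°, 90°.
Four hues every 90° form a square tetradic scheme.

square tetradic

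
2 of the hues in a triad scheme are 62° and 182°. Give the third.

302°

A triad places three hues 120° apart.
The full set through 62° is {62°, 182°, 302°}.
Given {62°, 182°}, the missing hue is 302°.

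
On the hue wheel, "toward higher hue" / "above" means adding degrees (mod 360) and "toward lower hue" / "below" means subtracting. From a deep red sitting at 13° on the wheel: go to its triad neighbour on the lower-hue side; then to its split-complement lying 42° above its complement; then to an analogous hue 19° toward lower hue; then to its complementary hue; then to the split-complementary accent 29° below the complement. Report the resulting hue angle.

67°

triadic ↓ −120°: 13 − 120 = -107 → -107 + 360 = 253°
split-comp 42° ↑ +222°: 253 + 222 = 475 → 475 − 360 = 115°
analog 19° ↓ −19°: 115 − 19 = 96°
complement +180°: 96 + 180 = 276°
split-comp 29° ↓ +151°: 276 + 151 = 427 → 427 − 360 = 67°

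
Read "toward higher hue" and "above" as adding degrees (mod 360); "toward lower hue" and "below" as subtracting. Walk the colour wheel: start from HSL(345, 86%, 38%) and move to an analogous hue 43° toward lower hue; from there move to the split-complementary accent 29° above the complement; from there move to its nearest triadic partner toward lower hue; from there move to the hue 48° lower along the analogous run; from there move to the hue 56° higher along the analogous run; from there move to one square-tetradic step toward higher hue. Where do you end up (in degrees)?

analog 43° ↓ −43°: 345 − 43 = 302°
split-comp 29° ↑ +209°: 302 + 209 = 511 → 511 − 360 = 151°
triadic ↓ −120°: 151 − 120 = 31°
analog 48° ↓ −48°: 31 − 48 = -17 → -17 + 360 = 343°
analog 56° ↑ +56°: 343 + 56 = 399 → 399 − 360 = 39°
square ↑ +90°: 39 + 90 = 129°

129°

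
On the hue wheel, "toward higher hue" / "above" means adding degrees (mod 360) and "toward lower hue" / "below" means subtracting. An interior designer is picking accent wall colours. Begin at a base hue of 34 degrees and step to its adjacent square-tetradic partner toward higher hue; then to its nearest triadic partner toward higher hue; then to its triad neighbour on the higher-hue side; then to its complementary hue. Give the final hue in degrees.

34 + 90 = 124°   (square ↑)
124 + 120 = 244°   (triadic ↑)
244 + 120 = 364 → 364 − 360 = 4°   (triadic ↑)
4 + 180 = 184°   (complement)

184°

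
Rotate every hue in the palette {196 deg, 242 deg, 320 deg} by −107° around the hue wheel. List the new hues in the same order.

196 − 107 = 89°
242 − 107 = 135°
320 − 107 = 213°

89°, 135°, 213°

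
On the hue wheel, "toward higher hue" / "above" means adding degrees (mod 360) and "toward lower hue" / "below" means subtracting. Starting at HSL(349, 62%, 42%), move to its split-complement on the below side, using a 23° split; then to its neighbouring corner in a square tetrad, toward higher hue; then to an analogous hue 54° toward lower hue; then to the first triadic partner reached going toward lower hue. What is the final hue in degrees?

62°

+157° (split-comp 23° ↓): 349 + 157 = 506 → 506 − 360 = 146°
+90° (square ↑): 146 + 90 = 236°
−54° (analog 54° ↓): 236 − 54 = 182°
−120° (triadic ↓): 182 − 120 = 62°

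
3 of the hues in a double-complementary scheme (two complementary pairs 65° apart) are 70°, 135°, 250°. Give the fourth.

A rectangular tetradic uses two complementary pairs 65° apart: offsets 0°, 65°, 180°, 245°.
Among {70°, 135°, 250°}, 250° and 70° are a 180° pair.
The remaining hue 135° needs its own complement: 135 + 180 = 315°

315°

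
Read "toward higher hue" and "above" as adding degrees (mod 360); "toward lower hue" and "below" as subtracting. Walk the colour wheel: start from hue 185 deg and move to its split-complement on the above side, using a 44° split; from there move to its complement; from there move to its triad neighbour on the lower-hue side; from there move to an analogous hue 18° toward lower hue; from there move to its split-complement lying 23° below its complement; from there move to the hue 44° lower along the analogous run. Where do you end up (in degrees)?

204°

split-comp 44° ↑ +224°: 185 + 224 = 409 → 409 − 360 = 49°
complement +180°: 49 + 180 = 229°
triadic ↓ −120°: 229 − 120 = 109°
analog 18° ↓ −18°: 109 − 18 = 91°
split-comp 23° ↓ +157°: 91 + 157 = 248°
analog 44° ↓ −44°: 248 − 44 = 204°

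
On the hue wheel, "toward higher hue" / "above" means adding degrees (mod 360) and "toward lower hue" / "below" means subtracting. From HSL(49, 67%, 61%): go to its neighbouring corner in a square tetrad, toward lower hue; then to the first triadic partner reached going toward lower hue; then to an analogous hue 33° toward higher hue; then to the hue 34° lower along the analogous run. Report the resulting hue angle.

198°

square ↓ −90°: 49 − 90 = -41 → -41 + 360 = 319°
triadic ↓ −120°: 319 − 120 = 199°
analog 33° ↑ +33°: 199 + 33 = 232°
analog 34° ↓ −34°: 232 − 34 = 198°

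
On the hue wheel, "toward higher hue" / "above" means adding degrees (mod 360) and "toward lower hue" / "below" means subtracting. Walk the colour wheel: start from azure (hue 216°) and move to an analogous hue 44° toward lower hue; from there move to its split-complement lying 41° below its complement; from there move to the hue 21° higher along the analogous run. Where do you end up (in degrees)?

analog 44° ↓ −44°: 216 − 44 = 172°
split-comp 41° ↓ +139°: 172 + 139 = 311°
analog 21° ↑ +21°: 311 + 21 = 332°

332°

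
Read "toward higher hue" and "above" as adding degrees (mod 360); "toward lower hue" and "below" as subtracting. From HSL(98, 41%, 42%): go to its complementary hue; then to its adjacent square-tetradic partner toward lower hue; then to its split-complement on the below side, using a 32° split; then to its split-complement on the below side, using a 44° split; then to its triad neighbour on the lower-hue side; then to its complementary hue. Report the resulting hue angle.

complement +180°: 98 + 180 = 278°
square ↓ −90°: 278 − 90 = 188°
split-comp 32° ↓ +148°: 188 + 148 = 336°
split-comp 44° ↓ +136°: 336 + 136 = 472 → 472 − 360 = 112°
triadic ↓ −120°: 112 − 120 = -8 → -8 + 360 = 352°
complement +180°: 352 + 180 = 532 → 532 − 360 = 172°

172°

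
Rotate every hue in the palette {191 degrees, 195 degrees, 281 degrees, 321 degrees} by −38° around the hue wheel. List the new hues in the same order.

153°, 157°, 243°, 283°

191 − 38 = 153°
195 − 38 = 157°
281 − 38 = 243°
321 − 38 = 283°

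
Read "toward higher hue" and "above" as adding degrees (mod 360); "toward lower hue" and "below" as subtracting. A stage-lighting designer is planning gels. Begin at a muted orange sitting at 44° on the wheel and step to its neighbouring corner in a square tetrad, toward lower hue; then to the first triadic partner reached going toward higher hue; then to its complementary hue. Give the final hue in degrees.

44 − 90 = -46 → -46 + 360 = 314°   (square ↓)
314 + 120 = 434 → 434 − 360 = 74°   (triadic ↑)
74 + 180 = 254°   (complement)

254°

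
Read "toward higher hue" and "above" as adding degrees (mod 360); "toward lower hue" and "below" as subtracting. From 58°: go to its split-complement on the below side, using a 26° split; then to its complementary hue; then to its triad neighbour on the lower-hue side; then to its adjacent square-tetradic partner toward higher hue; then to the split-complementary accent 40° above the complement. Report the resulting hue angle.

222°

split-comp 26° ↓ +154°: 58 + 154 = 212°
complement +180°: 212 + 180 = 392 → 392 − 360 = 32°
triadic ↓ −120°: 32 − 120 = -88 → -88 + 360 = 272°
square ↑ +90°: 272 + 90 = 362 → 362 − 360 = 2°
split-comp 40° ↑ +220°: 2 + 220 = 222°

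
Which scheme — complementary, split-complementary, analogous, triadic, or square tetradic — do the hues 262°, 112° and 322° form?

Sort the hues: 112°, 262°, 322°.
Successive gaps around the wheel: 150°, 60°, 150°.
Two 150° gaps and one 60° gap — a base hue opposite a pair of accents 30° either side of its complement — is the split-complementary pattern.

split-complementary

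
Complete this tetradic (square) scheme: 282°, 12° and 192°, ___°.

A square tetradic scheme places four hues every 90°.
The full set through 12° is {12°, 102°, 192°, 282°}.
Given {12°, 192°, 282°}, the missing hue is 102°.

102°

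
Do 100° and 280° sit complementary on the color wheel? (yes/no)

Angular distance: |100 − 280| = 180 = 180°.
Complementary requires 180°.

yes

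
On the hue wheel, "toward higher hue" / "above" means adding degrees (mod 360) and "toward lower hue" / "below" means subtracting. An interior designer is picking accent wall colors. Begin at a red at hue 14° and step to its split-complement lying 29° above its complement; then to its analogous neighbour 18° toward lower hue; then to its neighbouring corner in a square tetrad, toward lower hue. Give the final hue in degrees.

115°

split-comp 29° ↑ +209°: 14 + 209 = 223°
analog 18° ↓ −18°: 223 − 18 = 205°
square ↓ −90°: 205 − 90 = 115°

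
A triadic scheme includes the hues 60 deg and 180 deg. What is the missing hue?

300°

A triad places three hues 120° apart.
The full set through 60° is {60°, 180°, 300°}.
Given {60°, 180°}, the missing hue is 300°.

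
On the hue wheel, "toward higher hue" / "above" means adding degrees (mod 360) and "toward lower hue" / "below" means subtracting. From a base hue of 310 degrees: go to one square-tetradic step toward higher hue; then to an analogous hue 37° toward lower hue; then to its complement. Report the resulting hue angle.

183°

+90° (square ↑): 310 + 90 = 400 → 400 − 360 = 40°
−37° (analog 37° ↓): 40 − 37 = 3°
+180° (complement): 3 + 180 = 183°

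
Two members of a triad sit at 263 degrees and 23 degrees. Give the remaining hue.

A triad spaces three hues 120° apart.
The full set is {23°, 143°, 263°}.

143°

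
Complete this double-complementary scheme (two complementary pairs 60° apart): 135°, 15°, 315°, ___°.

195°

A rectangular tetradic uses two complementary pairs 60° apart: offsets 0°, 60°, 180°, 240°.
Among {15°, 135°, 315°}, 135° and 315° are a 180° pair.
The remaining hue 15° needs its own complement: 15 + 180 = 195°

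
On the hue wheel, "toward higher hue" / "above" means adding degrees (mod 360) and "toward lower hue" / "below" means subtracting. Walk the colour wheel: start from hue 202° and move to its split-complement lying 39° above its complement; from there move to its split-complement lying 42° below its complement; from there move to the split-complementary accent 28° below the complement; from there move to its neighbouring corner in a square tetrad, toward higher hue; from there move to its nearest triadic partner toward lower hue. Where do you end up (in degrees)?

321°

202 + 219 = 421 → 421 − 360 = 61°   (split-comp 39° ↑)
61 + 138 = 199°   (split-comp 42° ↓)
199 + 152 = 351°   (split-comp 28° ↓)
351 + 90 = 441 → 441 − 360 = 81°   (square ↑)
81 − 120 = -39 → -39 + 360 = 321°   (triadic ↓)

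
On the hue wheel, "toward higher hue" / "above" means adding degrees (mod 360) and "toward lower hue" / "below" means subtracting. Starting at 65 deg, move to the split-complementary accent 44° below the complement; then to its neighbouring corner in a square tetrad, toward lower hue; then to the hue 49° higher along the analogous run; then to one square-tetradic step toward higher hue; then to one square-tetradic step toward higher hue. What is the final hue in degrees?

65 + 136 = 201°   (split-comp 44° ↓)
201 − 90 = 111°   (square ↓)
111 + 49 = 160°   (analog 49° ↑)
160 + 90 = 250°   (square ↑)
250 + 90 = 340°   (square ↑)

340°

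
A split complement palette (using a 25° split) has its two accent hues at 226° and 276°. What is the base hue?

The accents sit 25° either side of the complement, so the complement is their short-arc midpoint on the wheel.
Short-arc midpoint of 226° and 276°: 251°.
Base is 180° from the complement: 251 − 180 = 71°

71°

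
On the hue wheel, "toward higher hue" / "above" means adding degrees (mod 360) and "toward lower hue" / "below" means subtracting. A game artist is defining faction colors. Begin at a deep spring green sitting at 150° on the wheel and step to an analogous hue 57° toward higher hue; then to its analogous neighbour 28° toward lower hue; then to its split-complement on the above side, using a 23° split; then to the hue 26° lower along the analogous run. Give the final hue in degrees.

+57° (analog 57° ↑): 150 + 57 = 207°
−28° (analog 28° ↓): 207 − 28 = 179°
+203° (split-comp 23° ↑): 179 + 203 = 382 → 382 − 360 = 22°
−26° (analog 26° ↓): 22 − 26 = -4 → -4 + 360 = 356°

356°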